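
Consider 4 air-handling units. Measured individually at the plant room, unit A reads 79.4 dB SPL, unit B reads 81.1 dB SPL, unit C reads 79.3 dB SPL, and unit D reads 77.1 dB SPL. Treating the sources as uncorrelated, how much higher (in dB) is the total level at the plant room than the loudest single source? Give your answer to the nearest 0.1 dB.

Uncorrelated sources add in intensity (power), not in dB.
L_total = 10·log₁₀(10^(79.4/10) + 10^(81.1/10) + 10^(79.3/10) + 10^(77.1/10)) = 85.47 dB SPL.
Excess over the loudest (81.1 dB): 85.47 − 81.1 = 4.4 dB.

4.4 dB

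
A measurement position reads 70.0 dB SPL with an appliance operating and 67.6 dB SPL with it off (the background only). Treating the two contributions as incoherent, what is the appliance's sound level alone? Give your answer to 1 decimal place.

Background correction is a power subtraction:
L_src = 10·log₁₀(10^(70.0/10) − 10^(67.6/10)) = 10·log₁₀(4246000) = 66.3 dB SPL.

66.3 dB SPL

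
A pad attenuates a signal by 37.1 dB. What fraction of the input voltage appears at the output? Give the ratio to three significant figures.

0.0140

Voltage ratio = 10^(dB/20).
10^(-37.1/20) = 10^(-1.855) = 0.0140.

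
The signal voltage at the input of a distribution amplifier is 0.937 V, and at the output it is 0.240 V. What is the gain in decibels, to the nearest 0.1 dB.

-11.8 dB

For a voltage ratio, dB = 20·log₁₀(V₂/V₁).
20·log₁₀(0.240/0.937) = 20·log₁₀(0.2561) = -11.8 dB.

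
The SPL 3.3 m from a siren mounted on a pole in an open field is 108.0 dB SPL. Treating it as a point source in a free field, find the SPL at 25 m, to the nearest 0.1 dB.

Free-field point source: level drops by 20·log₁₀ of the distance ratio.
ΔL = −20·log₁₀(25/3.3) = -17.59 dB, so L₂ = 108.0 + (-17.59) = 90.4 dB SPL.

90.4 dB SPL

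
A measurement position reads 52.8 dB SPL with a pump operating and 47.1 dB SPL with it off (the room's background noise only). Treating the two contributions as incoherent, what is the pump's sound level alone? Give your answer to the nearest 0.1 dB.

Background correction is a power subtraction:
L_src = 10·log₁₀(10^(52.8/10) − 10^(47.1/10)) = 10·log₁₀(139300) = 51.4 dB SPL.

51.4 dB SPL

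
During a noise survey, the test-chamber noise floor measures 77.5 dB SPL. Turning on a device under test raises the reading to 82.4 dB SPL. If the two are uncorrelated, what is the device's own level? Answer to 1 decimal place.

80.7 dB SPL

Subtract intensities: L_src = 10·log₁₀(10^(L_total/10) − 10^(L_bg/10)).
L_src = 10·log₁₀(10^(82.4/10) − 10^(77.5/10)) = 10·log₁₀(117500000) = 80.7 dB SPL.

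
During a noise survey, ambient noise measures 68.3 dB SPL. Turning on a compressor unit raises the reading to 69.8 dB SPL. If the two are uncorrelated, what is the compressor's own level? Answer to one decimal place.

Background correction is a power subtraction:
L_src = 10·log₁₀(10^(69.8/10) − 10^(68.3/10)) = 10·log₁₀(2789000) = 64.5 dB SPL.

64.5 dB SPL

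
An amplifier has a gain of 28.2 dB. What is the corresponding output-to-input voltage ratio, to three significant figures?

25.7

Voltage ratio = 10^(dB/20).
10^(28.2/20) = 10^(1.410) = 25.7.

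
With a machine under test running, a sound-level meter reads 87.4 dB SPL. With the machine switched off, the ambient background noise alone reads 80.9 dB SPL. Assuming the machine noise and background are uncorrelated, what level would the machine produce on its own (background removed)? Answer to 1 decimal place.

Background correction is a power subtraction:
L_src = 10·log₁₀(10^(87.4/10) − 10^(80.9/10)) = 10·log₁₀(426500000) = 86.3 dB SPL.

86.3 dB SPL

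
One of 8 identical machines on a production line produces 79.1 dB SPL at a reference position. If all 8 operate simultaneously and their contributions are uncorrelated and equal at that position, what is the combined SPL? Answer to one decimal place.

8 equal incoherent sources raise the level by 10·log₁₀(8) = 9.03 dB.
L_total = 79.1 + 9.03 = 88.1 dB SPL.

88.1 dB SPL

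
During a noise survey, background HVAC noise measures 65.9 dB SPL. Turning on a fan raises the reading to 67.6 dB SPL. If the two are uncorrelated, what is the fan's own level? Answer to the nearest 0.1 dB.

Remove the background by subtracting linear intensities:
L_src = 10·log₁₀(10^(67.6/10) − 10^(65.9/10)) = 10·log₁₀(1864000) = 62.7 dB SPL.

62.7 dB SPL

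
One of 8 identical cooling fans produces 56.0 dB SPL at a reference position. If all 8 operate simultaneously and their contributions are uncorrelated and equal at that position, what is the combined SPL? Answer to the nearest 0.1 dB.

8 equal incoherent sources raise the level by 10·log₁₀(8) = 9.03 dB.
L_total = 56.0 + 9.03 = 65.0 dB SPL.

65.0 dB SPL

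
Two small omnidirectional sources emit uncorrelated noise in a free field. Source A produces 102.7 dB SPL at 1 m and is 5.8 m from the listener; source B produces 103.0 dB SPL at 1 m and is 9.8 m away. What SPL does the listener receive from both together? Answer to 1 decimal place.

88.8 dB SPL

At the listener: L_A = 102.7 − 20·log₁₀(5.8) = 87.43 dB; L_B = 103.0 − 20·log₁₀(9.8) = 83.18 dB.
Combined: 10·log₁₀(10^(87.43/10)+10^(83.18/10)) = 88.8 dB SPL.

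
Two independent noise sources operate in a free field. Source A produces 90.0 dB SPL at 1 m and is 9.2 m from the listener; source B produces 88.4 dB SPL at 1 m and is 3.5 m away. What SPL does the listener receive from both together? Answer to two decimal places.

78.34 dB SPL

At the listener: L_A = 90.0 − 20·log₁₀(9.2) = 70.724 dB; L_B = 88.4 − 20·log₁₀(3.5) = 77.519 dB.
Combined: 10·log₁₀(10^(70.724/10)+10^(77.519/10)) = 78.34 dB SPL.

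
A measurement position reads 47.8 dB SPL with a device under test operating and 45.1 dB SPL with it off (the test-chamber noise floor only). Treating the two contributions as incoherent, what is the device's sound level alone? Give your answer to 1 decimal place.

44.5 dB SPL

Background correction is a power subtraction:
L_src = 10·log₁₀(10^(47.8/10) − 10^(45.1/10)) = 10·log₁₀(27900) = 44.5 dB SPL.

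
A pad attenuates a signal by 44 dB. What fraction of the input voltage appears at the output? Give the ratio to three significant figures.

0.00631

Voltage ratio = 10^(dB/20).
10^(-44/20) = 10^(-2.200) = 0.00631.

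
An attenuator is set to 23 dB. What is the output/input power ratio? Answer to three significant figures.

Power ratio = 10^(dB/10).
10^(-23/10) = 10^(-2.300) = 0.00501.

0.00501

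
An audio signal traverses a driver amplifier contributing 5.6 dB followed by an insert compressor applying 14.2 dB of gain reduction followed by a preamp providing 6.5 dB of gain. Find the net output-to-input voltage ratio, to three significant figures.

0.785

Net gain = 5.6 + (−14.2) + 6.5 = -2.1 dB.
Voltage ratio = 10^(-2.1/20) = 0.785.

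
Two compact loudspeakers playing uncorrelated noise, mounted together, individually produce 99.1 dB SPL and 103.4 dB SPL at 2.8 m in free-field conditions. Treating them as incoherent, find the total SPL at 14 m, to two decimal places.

Combined at 2.8 m: 10·log₁₀(10^(99.1/10)+10^(103.4/10)) = 104.772 dB SPL.
Then apply −20·log₁₀(14/2.8) = -13.979 dB → 90.79 dB SPL.

90.79 dB SPL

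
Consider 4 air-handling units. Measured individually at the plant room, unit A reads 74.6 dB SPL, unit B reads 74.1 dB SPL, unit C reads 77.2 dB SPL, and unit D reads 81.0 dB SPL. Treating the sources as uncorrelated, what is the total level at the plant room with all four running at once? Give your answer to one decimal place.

83.7 dB SPL

Incoherent sources sum as intensities:
L_total = 10·log₁₀(10^(74.6/10) + 10^(74.1/10) + 10^(77.2/10) + 10^(81.0/10)) = 10·log₁₀(232900000) = 83.7 dB SPL.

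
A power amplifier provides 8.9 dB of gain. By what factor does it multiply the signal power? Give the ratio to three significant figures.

7.76

Power ratio = 10^(dB/10).
10^(8.9/10) = 10^(0.8900) = 7.76.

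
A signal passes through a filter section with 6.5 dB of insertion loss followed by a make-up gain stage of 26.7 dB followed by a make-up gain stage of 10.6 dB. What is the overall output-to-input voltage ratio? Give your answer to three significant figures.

Net gain = (−6.5) + 26.7 + 10.6 = 30.8 dB.
Voltage ratio = 10^(30.8/20) = 34.7.

34.7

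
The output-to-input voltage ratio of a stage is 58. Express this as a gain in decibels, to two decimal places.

35.27 dB

Voltage ratio → dB uses the 20·log₁₀ form:
20·log₁₀(58) = 35.27 dB.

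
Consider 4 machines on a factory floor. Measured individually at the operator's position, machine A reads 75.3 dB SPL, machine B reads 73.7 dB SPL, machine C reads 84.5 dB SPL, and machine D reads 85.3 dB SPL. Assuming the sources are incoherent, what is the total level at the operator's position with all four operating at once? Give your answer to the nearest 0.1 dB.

Uncorrelated sources add in intensity (power), not in dB.
L_total = 10·log₁₀(10^(75.3/10) + 10^(73.7/10) + 10^(84.5/10) + 10^(85.3/10)) = 10·log₁₀(678000000) = 88.3 dB SPL.

88.3 dB SPL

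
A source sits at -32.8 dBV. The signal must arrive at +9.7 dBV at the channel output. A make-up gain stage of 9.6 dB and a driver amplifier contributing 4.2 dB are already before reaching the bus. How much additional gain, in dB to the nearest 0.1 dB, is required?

28.7 dB

The required make-up gain is the shortfall in the dB sum.
G = +9.7 − (-32.8) − 9.6 − 4.2 = 28.7 dB.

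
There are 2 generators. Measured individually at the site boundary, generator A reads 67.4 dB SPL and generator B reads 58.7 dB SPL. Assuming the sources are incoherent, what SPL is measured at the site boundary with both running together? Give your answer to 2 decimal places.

67.95 dB SPL

Incoherent sources sum as intensities:
L_total = 10·log₁₀(10^(67.4/10) + 10^(58.7/10)) = 10·log₁₀(6237000) = 67.95 dB SPL.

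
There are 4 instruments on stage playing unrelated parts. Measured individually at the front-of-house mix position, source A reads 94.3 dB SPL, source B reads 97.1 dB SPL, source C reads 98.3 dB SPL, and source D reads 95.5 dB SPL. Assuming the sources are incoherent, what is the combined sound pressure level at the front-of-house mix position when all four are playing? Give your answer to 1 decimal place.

Incoherent sources sum as intensities:
L_total = 10·log₁₀(10^(94.3/10) + 10^(97.1/10) + 10^(98.3/10) + 10^(95.5/10)) = 10·log₁₀(18129000000) = 102.6 dB SPL.

102.6 dB SPL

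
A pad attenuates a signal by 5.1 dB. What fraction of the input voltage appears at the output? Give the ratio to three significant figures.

Voltage ratio = 10^(dB/20).
10^(-5.1/20) = 10^(-0.2550) = 0.556.

0.556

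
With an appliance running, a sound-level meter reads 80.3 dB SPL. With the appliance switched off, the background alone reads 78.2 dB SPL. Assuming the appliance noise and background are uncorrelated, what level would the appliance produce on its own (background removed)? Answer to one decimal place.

76.1 dB SPL

Subtract intensities: L_src = 10·log₁₀(10^(L_total/10) − 10^(L_bg/10)).
L_src = 10·log₁₀(10^(80.3/10) − 10^(78.2/10)) = 10·log₁₀(41080000) = 76.1 dB SPL.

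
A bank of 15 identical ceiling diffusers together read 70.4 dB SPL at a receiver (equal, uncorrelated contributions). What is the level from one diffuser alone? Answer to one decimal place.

15 equal incoherent sources add 10·log₁₀(15) = 11.76 dB over one source.
L_one = 70.4 − 11.76 = 58.6 dB SPL.

58.6 dB SPL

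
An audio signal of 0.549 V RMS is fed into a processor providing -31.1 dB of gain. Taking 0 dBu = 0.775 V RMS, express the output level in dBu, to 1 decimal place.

-34.1 dBu

Input level: 20·log₁₀(0.549/0.775) = -2.99 dBu.
Output: -2.99 − 31.1 = -34.1 dBu.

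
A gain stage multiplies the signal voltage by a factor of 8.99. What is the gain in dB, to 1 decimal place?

Voltage ratio → dB uses the 20·log₁₀ form:
20·log₁₀(8.99) = 19.1 dB.

19.1 dB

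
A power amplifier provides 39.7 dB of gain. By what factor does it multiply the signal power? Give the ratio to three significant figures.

9330

Power ratio = 10^(dB/10).
10^(39.7/10) = 10^(3.970) = 9330.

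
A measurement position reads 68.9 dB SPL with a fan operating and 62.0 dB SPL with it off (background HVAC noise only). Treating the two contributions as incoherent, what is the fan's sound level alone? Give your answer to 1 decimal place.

Remove the background by subtracting linear intensities:
L_src = 10·log₁₀(10^(68.9/10) − 10^(62.0/10)) = 10·log₁₀(6178000) = 67.9 dB SPL.

67.9 dB SPL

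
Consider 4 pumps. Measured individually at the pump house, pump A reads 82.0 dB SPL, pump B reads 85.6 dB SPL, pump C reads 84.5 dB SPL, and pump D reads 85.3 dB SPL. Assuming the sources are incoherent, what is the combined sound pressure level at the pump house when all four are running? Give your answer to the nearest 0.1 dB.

90.6 dB SPL

Add the sources as powers (linear), then convert back to dB:
L_total = 10·log₁₀(10^(82.0/10) + 10^(85.6/10) + 10^(84.5/10) + 10^(85.3/10)) = 10·log₁₀(1142000000) = 90.6 dB SPL.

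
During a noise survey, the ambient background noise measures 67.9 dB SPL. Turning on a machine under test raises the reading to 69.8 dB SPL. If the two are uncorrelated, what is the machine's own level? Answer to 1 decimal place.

Remove the background by subtracting linear intensities:
L_src = 10·log₁₀(10^(69.8/10) − 10^(67.9/10)) = 10·log₁₀(3384000) = 65.3 dB SPL.

65.3 dB SPL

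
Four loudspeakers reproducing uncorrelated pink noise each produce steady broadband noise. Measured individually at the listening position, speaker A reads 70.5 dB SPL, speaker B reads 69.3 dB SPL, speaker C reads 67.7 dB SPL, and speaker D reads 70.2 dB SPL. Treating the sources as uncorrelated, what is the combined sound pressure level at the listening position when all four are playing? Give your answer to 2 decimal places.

Uncorrelated sources add in intensity (power), not in dB.
L_total = 10·log₁₀(10^(70.5/10) + 10^(69.3/10) + 10^(67.7/10) + 10^(70.2/10)) = 10·log₁₀(36090000) = 75.57 dB SPL.

75.57 dB SPL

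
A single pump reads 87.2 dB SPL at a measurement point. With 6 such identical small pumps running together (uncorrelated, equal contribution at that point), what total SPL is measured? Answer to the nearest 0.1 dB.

95.0 dB SPL

6 equal incoherent sources raise the level by 10·log₁₀(6) = 7.78 dB.
L_total = 87.2 + 7.78 = 95.0 dB SPL.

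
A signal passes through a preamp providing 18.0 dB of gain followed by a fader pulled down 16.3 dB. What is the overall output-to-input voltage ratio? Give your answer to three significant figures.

1.22

Net gain = 18.0 + (−16.3) = 1.7 dB.
Voltage ratio = 10^(1.7/20) = 1.22.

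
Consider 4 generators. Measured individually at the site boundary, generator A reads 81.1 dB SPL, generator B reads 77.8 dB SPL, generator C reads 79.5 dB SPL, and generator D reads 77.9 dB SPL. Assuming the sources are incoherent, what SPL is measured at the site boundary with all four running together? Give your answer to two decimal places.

85.31 dB SPL

Incoherent sources sum as intensities:
L_total = 10·log₁₀(10^(81.1/10) + 10^(77.8/10) + 10^(79.5/10) + 10^(77.9/10)) = 10·log₁₀(339900000) = 85.31 dB SPL.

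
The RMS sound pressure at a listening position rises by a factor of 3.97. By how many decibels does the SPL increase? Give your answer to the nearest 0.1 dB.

12.0 dB

SPL change from a pressure ratio uses the 20·log₁₀ form:
20·log₁₀(3.97) = 12.0 dB.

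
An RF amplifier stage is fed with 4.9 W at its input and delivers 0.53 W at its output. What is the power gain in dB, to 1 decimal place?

Power is a power quantity, so gain = 10·log₁₀(P_out/P_in).
10·log₁₀(0.53/4.9) = 10·log₁₀(0.1082) = -9.7 dB.

-9.7 dB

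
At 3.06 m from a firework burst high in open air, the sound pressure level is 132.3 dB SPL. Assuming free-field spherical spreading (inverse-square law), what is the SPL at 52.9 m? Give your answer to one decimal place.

Inverse-square spreading gives ΔL = −20·log₁₀(d₂/d₁).
ΔL = −20·log₁₀(52.9/3.06) = -24.75 dB, so L₂ = 132.3 + (-24.75) = 107.5 dB SPL.

107.5 dB SPL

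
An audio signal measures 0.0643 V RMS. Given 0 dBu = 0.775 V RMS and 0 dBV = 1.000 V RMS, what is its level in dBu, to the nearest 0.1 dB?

-21.6 dBu

dBu = 20·log₁₀(V / 0.775 V).
20·log₁₀(0.0643/0.775) = -21.6 dBu.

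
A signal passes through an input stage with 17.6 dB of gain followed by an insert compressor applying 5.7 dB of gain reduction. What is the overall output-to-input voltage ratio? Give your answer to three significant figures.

3.94

Net gain = 17.6 + (−5.7) = 11.9 dB.
Voltage ratio = 10^(11.9/20) = 3.94.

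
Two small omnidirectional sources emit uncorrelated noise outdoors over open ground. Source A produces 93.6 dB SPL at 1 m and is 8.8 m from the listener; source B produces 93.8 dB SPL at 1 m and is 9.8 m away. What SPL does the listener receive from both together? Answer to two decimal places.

At the listener: L_A = 93.6 − 20·log₁₀(8.8) = 74.710 dB; L_B = 93.8 − 20·log₁₀(9.8) = 73.975 dB.
Combined: 10·log₁₀(10^(74.710/10)+10^(73.975/10)) = 77.37 dB SPL.

77.37 dB SPL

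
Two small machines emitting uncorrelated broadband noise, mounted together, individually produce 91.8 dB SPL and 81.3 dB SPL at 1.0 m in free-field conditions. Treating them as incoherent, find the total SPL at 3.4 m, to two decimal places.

Combined at 1.0 m: 10·log₁₀(10^(91.8/10)+10^(81.3/10)) = 92.171 dB SPL.
Then apply −20·log₁₀(3.4/1.0) = -10.630 dB → 81.54 dB SPL.

81.54 dB SPL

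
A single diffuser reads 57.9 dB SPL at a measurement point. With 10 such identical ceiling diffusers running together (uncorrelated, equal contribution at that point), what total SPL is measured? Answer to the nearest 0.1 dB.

10 equal incoherent sources raise the level by 10·log₁₀(10) = 10.00 dB.
L_total = 57.9 + 10.00 = 67.9 dB SPL.

67.9 dB SPL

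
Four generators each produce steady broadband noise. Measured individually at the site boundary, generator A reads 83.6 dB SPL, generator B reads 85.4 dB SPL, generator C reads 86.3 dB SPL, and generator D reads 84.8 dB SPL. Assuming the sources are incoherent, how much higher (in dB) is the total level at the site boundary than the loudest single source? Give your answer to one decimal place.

Uncorrelated sources add in intensity (power), not in dB.
L_total = 10·log₁₀(10^(83.6/10) + 10^(85.4/10) + 10^(86.3/10) + 10^(84.8/10)) = 91.15 dB SPL.
Excess over the loudest (86.3 dB): 91.15 − 86.3 = 4.9 dB.

4.9 dB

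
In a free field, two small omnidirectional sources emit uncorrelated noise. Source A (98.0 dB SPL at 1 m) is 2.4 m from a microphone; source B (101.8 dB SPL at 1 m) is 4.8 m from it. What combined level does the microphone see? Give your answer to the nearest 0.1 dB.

92.4 dB SPL

At the listener: L_A = 98.0 − 20·log₁₀(2.4) = 90.40 dB; L_B = 101.8 − 20·log₁₀(4.8) = 88.18 dB.
Combined: 10·log₁₀(10^(90.40/10)+10^(88.18/10)) = 92.4 dB SPL.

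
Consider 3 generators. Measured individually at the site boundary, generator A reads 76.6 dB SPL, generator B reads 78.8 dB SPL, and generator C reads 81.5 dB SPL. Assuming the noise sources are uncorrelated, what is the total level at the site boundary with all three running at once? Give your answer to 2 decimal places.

Incoherent sources sum as intensities:
L_total = 10·log₁₀(10^(76.6/10) + 10^(78.8/10) + 10^(81.5/10)) = 10·log₁₀(262800000) = 84.20 dB SPL.

84.20 dB SPL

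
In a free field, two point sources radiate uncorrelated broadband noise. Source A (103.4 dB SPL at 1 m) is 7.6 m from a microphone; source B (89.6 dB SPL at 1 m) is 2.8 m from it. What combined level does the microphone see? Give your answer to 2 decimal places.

At the listener: L_A = 103.4 − 20·log₁₀(7.6) = 85.784 dB; L_B = 89.6 − 20·log₁₀(2.8) = 80.657 dB.
Combined: 10·log₁₀(10^(85.784/10)+10^(80.657/10)) = 86.95 dB SPL.

86.95 dB SPL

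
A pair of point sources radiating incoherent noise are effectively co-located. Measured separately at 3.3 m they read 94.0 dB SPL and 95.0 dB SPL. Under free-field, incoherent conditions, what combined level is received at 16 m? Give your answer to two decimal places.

Combined at 3.3 m: 10·log₁₀(10^(94.0/10)+10^(95.0/10)) = 97.539 dB SPL.
Then apply −20·log₁₀(16/3.3) = -13.712 dB → 83.83 dB SPL.

83.83 dB SPL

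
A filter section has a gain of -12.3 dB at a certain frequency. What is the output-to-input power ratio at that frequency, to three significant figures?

0.0589

Power ratio = 10^(dB/10).
10^(-12.3/10) = 10^(-1.230) = 0.0589.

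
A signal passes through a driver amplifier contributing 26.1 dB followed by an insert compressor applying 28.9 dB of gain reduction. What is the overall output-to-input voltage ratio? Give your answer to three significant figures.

0.724

Net gain = 26.1 + (−28.9) = -2.8 dB.
Voltage ratio = 10^(-2.8/20) = 0.724.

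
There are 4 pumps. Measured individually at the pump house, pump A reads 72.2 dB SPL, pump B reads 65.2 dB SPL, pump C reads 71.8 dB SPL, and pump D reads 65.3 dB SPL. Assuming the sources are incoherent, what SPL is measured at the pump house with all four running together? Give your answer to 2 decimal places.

Uncorrelated sources add in intensity (power), not in dB.
L_total = 10·log₁₀(10^(72.2/10) + 10^(65.2/10) + 10^(71.8/10) + 10^(65.3/10)) = 10·log₁₀(38430000) = 75.85 dB SPL.

75.85 dB SPL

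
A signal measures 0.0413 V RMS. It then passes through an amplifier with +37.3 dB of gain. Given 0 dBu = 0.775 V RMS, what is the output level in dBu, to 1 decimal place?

Input level: 20·log₁₀(0.0413/0.775) = -25.47 dBu.
Output: -25.47 + 37.3 = +11.8 dBu.

+11.8 dBu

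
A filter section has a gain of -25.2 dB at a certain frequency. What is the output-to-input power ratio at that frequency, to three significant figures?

Power ratio = 10^(dB/10).
10^(-25.2/10) = 10^(-2.520) = 0.00302.

0.00302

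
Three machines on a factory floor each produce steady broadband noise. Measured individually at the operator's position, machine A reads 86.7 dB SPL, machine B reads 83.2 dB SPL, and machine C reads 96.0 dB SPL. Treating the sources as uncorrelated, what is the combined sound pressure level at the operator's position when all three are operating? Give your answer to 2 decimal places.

96.68 dB SPL

Uncorrelated sources add in intensity (power), not in dB.
L_total = 10·log₁₀(10^(86.7/10) + 10^(83.2/10) + 10^(96.0/10)) = 10·log₁₀(4658000000) = 96.68 dB SPL.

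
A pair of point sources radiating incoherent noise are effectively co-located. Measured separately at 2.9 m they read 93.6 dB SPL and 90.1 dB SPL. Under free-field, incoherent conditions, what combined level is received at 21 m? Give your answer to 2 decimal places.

78.01 dB SPL

Combined at 2.9 m: 10·log₁₀(10^(93.6/10)+10^(90.1/10)) = 95.204 dB SPL.
Then apply −20·log₁₀(21/2.9) = -17.196 dB → 78.01 dB SPL.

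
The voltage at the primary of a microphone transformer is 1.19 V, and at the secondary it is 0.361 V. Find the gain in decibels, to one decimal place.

For a voltage ratio, dB = 20·log₁₀(V₂/V₁).
20·log₁₀(0.361/1.19) = 20·log₁₀(0.3034) = -10.4 dB.

-10.4 dB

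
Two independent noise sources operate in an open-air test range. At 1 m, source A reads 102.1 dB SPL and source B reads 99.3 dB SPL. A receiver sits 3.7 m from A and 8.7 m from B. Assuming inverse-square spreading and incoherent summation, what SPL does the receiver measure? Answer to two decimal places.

At the listener: L_A = 102.1 − 20·log₁₀(3.7) = 90.736 dB; L_B = 99.3 − 20·log₁₀(8.7) = 80.510 dB.
Combined: 10·log₁₀(10^(90.736/10)+10^(80.510/10)) = 91.13 dB SPL.

91.13 dB SPL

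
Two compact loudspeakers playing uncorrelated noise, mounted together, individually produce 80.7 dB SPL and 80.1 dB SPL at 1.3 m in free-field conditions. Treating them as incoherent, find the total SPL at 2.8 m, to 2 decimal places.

76.76 dB SPL

Combined at 1.3 m: 10·log₁₀(10^(80.7/10)+10^(80.1/10)) = 83.421 dB SPL.
Then apply −20·log₁₀(2.8/1.3) = -6.664 dB → 76.76 dB SPL.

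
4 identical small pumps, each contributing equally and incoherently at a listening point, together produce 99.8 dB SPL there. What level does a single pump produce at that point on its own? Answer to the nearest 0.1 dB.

93.8 dB SPL

4 equal incoherent sources add 10·log₁₀(4) = 6.02 dB over one source.
L_one = 99.8 − 6.02 = 93.8 dB SPL.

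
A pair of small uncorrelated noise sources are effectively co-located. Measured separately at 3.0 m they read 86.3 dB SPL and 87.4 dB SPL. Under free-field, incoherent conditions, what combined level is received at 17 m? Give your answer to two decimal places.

74.83 dB SPL

Combined at 3.0 m: 10·log₁₀(10^(86.3/10)+10^(87.4/10)) = 89.895 dB SPL.
Then apply −20·log₁₀(17/3.0) = -15.067 dB → 74.83 dB SPL.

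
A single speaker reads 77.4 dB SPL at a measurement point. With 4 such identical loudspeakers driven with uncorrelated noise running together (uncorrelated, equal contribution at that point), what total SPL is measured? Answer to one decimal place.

4 equal incoherent sources raise the level by 10·log₁₀(4) = 6.02 dB.
L_total = 77.4 + 6.02 = 83.4 dB SPL.

83.4 dB SPL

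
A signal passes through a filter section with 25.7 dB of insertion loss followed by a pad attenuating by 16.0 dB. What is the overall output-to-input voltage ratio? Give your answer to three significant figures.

Net gain = (−25.7) + (−16.0) = -41.7 dB.
Voltage ratio = 10^(-41.7/20) = 0.00822.

0.00822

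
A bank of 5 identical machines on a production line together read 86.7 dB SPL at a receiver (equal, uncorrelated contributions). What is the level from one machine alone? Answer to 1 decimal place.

5 equal incoherent sources add 10·log₁₀(5) = 6.99 dB over one source.
L_one = 86.7 − 6.99 = 79.7 dB SPL.

79.7 dB SPL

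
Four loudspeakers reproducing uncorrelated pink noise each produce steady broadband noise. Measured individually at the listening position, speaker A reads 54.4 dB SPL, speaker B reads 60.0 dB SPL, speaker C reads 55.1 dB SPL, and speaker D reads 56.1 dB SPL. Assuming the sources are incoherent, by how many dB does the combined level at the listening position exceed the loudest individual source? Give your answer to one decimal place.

Add the sources as powers (linear), then convert back to dB:
L_total = 10·log₁₀(10^(54.4/10) + 10^(60.0/10) + 10^(55.1/10) + 10^(56.1/10)) = 63.02 dB SPL.
Excess over the loudest (60.0 dB): 63.02 − 60.0 = 3.0 dB.

3.0 dB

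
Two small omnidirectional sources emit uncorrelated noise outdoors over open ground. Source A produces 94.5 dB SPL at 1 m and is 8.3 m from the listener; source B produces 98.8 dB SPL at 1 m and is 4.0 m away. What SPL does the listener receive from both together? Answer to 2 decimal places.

At the listener: L_A = 94.5 − 20·log₁₀(8.3) = 76.118 dB; L_B = 98.8 − 20·log₁₀(4.0) = 86.759 dB.
Combined: 10·log₁₀(10^(76.118/10)+10^(86.759/10)) = 87.12 dB SPL.

87.12 dB SPL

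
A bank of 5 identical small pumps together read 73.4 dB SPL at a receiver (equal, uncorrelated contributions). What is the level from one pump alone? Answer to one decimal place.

66.4 dB SPL

5 equal incoherent sources add 10·log₁₀(5) = 6.99 dB over one source.
L_one = 73.4 − 6.99 = 66.4 dB SPL.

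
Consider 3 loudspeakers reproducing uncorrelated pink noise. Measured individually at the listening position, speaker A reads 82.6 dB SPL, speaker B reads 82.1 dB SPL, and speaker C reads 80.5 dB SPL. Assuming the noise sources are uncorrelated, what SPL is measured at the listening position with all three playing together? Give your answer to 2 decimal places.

Incoherent sources sum as intensities:
L_total = 10·log₁₀(10^(82.6/10) + 10^(82.1/10) + 10^(80.5/10)) = 10·log₁₀(456400000) = 86.59 dB SPL.

86.59 dB SPL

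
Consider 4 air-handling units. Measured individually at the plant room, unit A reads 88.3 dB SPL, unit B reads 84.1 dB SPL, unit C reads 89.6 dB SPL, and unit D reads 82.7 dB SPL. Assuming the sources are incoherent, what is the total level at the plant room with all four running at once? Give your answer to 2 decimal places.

Add the sources as powers (linear), then convert back to dB:
L_total = 10·log₁₀(10^(88.3/10) + 10^(84.1/10) + 10^(89.6/10) + 10^(82.7/10)) = 10·log₁₀(2031000000) = 93.08 dB SPL.

93.08 dB SPL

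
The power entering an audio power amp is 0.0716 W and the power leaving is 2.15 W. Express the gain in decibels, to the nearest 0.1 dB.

Power is a power quantity, so gain = 10·log₁₀(P_out/P_in).
10·log₁₀(2.15/0.0716) = 10·log₁₀(30.03) = 14.8 dB.

14.8 dB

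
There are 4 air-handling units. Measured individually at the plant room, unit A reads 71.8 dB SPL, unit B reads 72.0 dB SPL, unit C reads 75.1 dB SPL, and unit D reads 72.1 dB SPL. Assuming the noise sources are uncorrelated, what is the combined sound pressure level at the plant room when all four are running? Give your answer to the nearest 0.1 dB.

79.0 dB SPL

Uncorrelated sources add in intensity (power), not in dB.
L_total = 10·log₁₀(10^(71.8/10) + 10^(72.0/10) + 10^(75.1/10) + 10^(72.1/10)) = 10·log₁₀(79560000) = 79.0 dB SPL.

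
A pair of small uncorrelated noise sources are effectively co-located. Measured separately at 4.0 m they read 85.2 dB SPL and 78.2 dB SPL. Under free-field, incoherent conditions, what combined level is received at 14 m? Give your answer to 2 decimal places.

75.11 dB SPL

Combined at 4.0 m: 10·log₁₀(10^(85.2/10)+10^(78.2/10)) = 85.990 dB SPL.
Then apply −20·log₁₀(14/4.0) = -10.881 dB → 75.11 dB SPL.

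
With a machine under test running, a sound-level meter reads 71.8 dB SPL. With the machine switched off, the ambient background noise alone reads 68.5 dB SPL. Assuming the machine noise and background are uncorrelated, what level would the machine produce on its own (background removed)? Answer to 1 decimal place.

69.1 dB SPL

Subtract intensities: L_src = 10·log₁₀(10^(L_total/10) − 10^(L_bg/10)).
L_src = 10·log₁₀(10^(71.8/10) − 10^(68.5/10)) = 10·log₁₀(8056000) = 69.1 dB SPL.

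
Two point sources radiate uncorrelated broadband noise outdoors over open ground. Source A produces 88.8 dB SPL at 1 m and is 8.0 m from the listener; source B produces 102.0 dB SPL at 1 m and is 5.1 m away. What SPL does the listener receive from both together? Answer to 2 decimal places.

At the listener: L_A = 88.8 − 20·log₁₀(8.0) = 70.738 dB; L_B = 102.0 − 20·log₁₀(5.1) = 87.849 dB.
Combined: 10·log₁₀(10^(70.738/10)+10^(87.849/10)) = 87.93 dB SPL.

87.93 dB SPL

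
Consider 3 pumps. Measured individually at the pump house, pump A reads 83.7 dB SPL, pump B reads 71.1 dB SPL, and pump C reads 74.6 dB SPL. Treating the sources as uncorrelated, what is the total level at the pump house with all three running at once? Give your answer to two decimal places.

84.41 dB SPL

Incoherent sources sum as intensities:
L_total = 10·log₁₀(10^(83.7/10) + 10^(71.1/10) + 10^(74.6/10)) = 10·log₁₀(276100000) = 84.41 dB SPL.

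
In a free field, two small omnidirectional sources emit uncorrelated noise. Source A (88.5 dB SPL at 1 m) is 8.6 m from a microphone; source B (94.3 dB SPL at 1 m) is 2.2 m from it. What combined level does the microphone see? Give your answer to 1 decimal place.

87.5 dB SPL

At the listener: L_A = 88.5 − 20·log₁₀(8.6) = 69.81 dB; L_B = 94.3 − 20·log₁₀(2.2) = 87.45 dB.
Combined: 10·log₁₀(10^(69.81/10)+10^(87.45/10)) = 87.5 dB SPL.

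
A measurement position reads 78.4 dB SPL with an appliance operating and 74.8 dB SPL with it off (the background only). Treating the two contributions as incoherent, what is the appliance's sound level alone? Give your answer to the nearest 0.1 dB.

75.9 dB SPL

Remove the background by subtracting linear intensities:
L_src = 10·log₁₀(10^(78.4/10) − 10^(74.8/10)) = 10·log₁₀(38980000) = 75.9 dB SPL.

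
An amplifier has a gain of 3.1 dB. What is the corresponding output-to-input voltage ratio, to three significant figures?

1.43

Voltage ratio = 10^(dB/20).
10^(3.1/20) = 10^(0.1550) = 1.43.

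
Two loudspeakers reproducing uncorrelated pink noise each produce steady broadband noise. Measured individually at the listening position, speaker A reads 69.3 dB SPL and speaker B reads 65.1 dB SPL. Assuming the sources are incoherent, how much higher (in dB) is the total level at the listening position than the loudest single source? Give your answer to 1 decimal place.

Add the sources as powers (linear), then convert back to dB:
L_total = 10·log₁₀(10^(69.3/10) + 10^(65.1/10)) = 70.70 dB SPL.
Excess over the loudest (69.3 dB): 70.70 − 69.3 = 1.4 dB.

1.4 dB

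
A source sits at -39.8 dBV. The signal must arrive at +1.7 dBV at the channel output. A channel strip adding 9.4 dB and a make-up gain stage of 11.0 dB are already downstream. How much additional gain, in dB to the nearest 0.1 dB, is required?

21.1 dB

The required make-up gain is the shortfall in the dB sum.
G = +1.7 − (-39.8) − 9.4 − 11.0 = 21.1 dB.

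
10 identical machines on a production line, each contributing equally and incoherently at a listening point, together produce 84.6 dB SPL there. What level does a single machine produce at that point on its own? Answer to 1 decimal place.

74.6 dB SPL

10 equal incoherent sources add 10·log₁₀(10) = 10.00 dB over one source.
L_one = 84.6 − 10.00 = 74.6 dB SPL.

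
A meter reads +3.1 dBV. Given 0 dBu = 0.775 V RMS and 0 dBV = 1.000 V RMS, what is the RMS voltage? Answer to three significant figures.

1.43 V

V = 1.000 V × 10^(+3.1/20).
= 1.000 × 1.429 = 1.43 V.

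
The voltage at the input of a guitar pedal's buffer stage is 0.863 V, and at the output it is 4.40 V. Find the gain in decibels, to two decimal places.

Voltage ratio → dB uses the 20·log₁₀ form:
20·log₁₀(4.40/0.863) = 20·log₁₀(5.098) = 14.15 dB.

14.15 dB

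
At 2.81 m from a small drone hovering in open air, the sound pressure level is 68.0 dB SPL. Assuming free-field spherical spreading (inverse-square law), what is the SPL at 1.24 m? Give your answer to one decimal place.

Free-field point source: level drops by 20·log₁₀ of the distance ratio.
ΔL = −20·log₁₀(1.24/2.81) = 7.11 dB, so L₂ = 68.0 + (7.11) = 75.1 dB SPL.

75.1 dB SPL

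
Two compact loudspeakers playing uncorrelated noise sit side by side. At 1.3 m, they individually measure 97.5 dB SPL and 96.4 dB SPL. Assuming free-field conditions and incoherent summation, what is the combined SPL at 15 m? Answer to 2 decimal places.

Combined at 1.3 m: 10·log₁₀(10^(97.5/10)+10^(96.4/10)) = 99.995 dB SPL.
Then apply −20·log₁₀(15/1.3) = -21.243 dB → 78.75 dB SPL.

78.75 dB SPL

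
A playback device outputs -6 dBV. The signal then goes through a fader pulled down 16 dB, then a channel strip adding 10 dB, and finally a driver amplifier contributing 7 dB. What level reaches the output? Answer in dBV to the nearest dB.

Cascaded gains and losses add directly in dB.
-6 − 16 + 10 + 7 = -5 dBV.

-5 dBV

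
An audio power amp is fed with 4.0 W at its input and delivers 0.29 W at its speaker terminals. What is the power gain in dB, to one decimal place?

-11.4 dB

Power ratio → dB uses the 10·log₁₀ form:
10·log₁₀(0.29/4.0) = 10·log₁₀(0.07250) = -11.4 dB.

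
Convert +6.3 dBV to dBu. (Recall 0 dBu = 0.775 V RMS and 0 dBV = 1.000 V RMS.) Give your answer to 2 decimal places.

+8.51 dBu

The offset between the scales is 20·log₁₀(0.775/1.000) = −2.214 dB.
So dBu = +6.3 + 2.214 = +8.51 dBu.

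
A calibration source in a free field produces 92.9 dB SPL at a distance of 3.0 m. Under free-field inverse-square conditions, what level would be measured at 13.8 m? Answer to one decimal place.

For a point source in a free field, ΔL = −20·log₁₀(d₂/d₁).
ΔL = −20·log₁₀(13.8/3.0) = -13.26 dB, so L₂ = 92.9 + (-13.26) = 79.6 dB SPL.

79.6 dB SPL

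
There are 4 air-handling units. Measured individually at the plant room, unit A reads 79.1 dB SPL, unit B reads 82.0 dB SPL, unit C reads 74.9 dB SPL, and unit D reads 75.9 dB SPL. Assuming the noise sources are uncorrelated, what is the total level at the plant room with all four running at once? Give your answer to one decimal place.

Incoherent sources sum as intensities:
L_total = 10·log₁₀(10^(79.1/10) + 10^(82.0/10) + 10^(74.9/10) + 10^(75.9/10)) = 10·log₁₀(309600000) = 84.9 dB SPL.

84.9 dB SPL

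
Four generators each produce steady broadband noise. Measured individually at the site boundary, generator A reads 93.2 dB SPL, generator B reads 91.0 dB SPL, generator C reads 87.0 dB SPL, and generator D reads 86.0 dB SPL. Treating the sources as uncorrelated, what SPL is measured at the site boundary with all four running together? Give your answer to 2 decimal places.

96.28 dB SPL

Incoherent sources sum as intensities:
L_total = 10·log₁₀(10^(93.2/10) + 10^(91.0/10) + 10^(87.0/10) + 10^(86.0/10)) = 10·log₁₀(4248000000) = 96.28 dB SPL.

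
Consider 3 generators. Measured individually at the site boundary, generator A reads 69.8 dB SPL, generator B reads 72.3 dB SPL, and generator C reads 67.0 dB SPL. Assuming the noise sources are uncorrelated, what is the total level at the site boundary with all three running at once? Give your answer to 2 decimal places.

74.99 dB SPL

Add the sources as powers (linear), then convert back to dB:
L_total = 10·log₁₀(10^(69.8/10) + 10^(72.3/10) + 10^(67.0/10)) = 10·log₁₀(31540000) = 74.99 dB SPL.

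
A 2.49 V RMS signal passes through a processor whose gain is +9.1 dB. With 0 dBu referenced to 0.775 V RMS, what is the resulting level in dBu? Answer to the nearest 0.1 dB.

+19.2 dBu

Input level: 20·log₁₀(2.49/0.775) = 10.14 dBu.
Output: 10.14 + 9.1 = +19.2 dBu.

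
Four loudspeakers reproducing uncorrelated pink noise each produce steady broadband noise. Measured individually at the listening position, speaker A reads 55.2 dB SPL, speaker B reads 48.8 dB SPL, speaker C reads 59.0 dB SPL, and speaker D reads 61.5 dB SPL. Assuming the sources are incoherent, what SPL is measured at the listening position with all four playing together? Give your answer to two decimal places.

Add the sources as powers (linear), then convert back to dB:
L_total = 10·log₁₀(10^(55.2/10) + 10^(48.8/10) + 10^(59.0/10) + 10^(61.5/10)) = 10·log₁₀(2614000) = 64.17 dB SPL.

64.17 dB SPL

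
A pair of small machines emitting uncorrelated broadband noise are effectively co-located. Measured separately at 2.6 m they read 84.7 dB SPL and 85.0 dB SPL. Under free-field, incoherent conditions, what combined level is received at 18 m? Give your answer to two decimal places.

71.06 dB SPL

Combined at 2.6 m: 10·log₁₀(10^(84.7/10)+10^(85.0/10)) = 87.863 dB SPL.
Then apply −20·log₁₀(18/2.6) = -16.806 dB → 71.06 dB SPL.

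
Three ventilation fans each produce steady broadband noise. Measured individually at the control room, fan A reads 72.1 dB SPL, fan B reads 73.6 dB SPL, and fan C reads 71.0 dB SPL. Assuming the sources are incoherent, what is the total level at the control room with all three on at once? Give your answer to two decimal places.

77.14 dB SPL

Incoherent sources sum as intensities:
L_total = 10·log₁₀(10^(72.1/10) + 10^(73.6/10) + 10^(71.0/10)) = 10·log₁₀(51720000) = 77.14 dB SPL.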